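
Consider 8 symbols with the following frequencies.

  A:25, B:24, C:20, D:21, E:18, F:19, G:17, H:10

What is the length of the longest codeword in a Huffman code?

3

Merge the two lowest-weight nodes at each step:
merge H(10) and G(17): 27
merge E(18) and F(19): 37
merge C(20) and D(21): 41
merge B(24) and A(25): 49
merge 27 and 37: 64
merge 41 and 49: 90
merge 64 and 90: 154
The first pair merged (H, G) ends up deepest, at depth 3.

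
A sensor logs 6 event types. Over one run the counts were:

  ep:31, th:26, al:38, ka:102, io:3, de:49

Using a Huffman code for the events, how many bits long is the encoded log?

Greedily combine the two least-frequent nodes:
merge io(3) and th(26): 29
merge 29 and ep(31): 60
merge al(38) and de(49): 87
merge 60 and 87: 147
merge ka(102) and 147: 249
Total encoded bits = sum of merged weights = 29 + 60 + 87 + 147 + 249 = 572.

572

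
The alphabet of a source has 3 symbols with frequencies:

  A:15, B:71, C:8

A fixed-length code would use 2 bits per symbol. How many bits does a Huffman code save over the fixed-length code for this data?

71

Fixed-length: 2 bits × 94 symbols = 188 bits.
Huffman merges:
combine C(8), A(15) → 23
combine 23, B(71) → 94
Huffman total = 23 + 94 = 117 bits.
Saving = 188 − 117 = 71 bits.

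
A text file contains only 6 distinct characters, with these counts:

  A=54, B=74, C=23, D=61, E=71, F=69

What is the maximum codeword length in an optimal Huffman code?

3

Merge the two lowest-weight nodes at each step:
combine C(23), A(54) → 77
combine D(61), F(69) → 130
combine E(71), B(74) → 145
combine 77, 130 → 207
combine 145, 207 → 352
The first pair merged (C, A) ends up deepest, at depth 3.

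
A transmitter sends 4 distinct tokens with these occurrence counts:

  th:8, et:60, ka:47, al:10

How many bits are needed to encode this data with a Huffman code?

Greedily combine the two least-frequent nodes:
th(8) + al(10) → 18
18 + ka(47) → 65
et(60) + 65 → 125
Each symbol's bit-cost is frequency × depth; summing gives 208 bits (equivalently 18 + 65 + 125).

208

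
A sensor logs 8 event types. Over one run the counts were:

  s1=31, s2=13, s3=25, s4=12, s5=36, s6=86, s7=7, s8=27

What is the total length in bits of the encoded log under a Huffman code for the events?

Greedily combine the two least-frequent nodes:
combine s7(7), s4(12) → 19
combine s2(13), 19 → 32
combine s3(25), s8(27) → 52
combine s1(31), 32 → 63
combine s5(36), 52 → 88
combine 63, s6(86) → 149
combine 88, 149 → 237
Total encoded bits = sum of merged weights = 19 + 32 + 52 + 63 + 88 + 149 + 237 = 640.

640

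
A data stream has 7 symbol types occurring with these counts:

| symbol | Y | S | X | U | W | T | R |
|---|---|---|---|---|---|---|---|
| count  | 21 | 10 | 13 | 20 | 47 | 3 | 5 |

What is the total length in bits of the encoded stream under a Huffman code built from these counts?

289

Merge the two smallest weights repeatedly:
T(3) + R(5) → 8
8 + S(10) → 18
X(13) + 18 → 31
U(20) + Y(21) → 41
31 + 41 → 72
W(47) + 72 → 119
The encoded length is the sum of every internal node's weight: 8 + 18 + 31 + 41 + 72 + 119 = 289 bits.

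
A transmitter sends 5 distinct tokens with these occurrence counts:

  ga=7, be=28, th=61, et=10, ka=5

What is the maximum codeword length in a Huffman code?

4

Merge the two lowest-weight nodes at each step:
merge ka(5) and ga(7): 12
merge et(10) and 12: 22
merge 22 and be(28): 50
merge 50 and th(61): 111
The first pair merged (ka, ga) ends up deepest, at depth 4.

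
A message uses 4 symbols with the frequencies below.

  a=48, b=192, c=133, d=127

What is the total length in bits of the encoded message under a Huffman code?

Build the Huffman tree bottom-up:
combine a(48), d(127) → 175
combine c(133), 175 → 308
combine b(192), 308 → 500
Each symbol's bit-cost is frequency × depth; summing gives 983 bits (equivalently 175 + 308 + 500).

983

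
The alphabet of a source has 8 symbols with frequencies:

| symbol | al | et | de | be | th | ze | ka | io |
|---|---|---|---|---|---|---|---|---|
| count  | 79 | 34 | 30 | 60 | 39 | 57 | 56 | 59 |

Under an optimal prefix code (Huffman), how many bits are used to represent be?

Build the tree from the bottom:
combine de(30), et(34) → 64
combine th(39), ka(56) → 95
combine ze(57), io(59) → 116
combine be(60), 64 → 124
combine al(79), 95 → 174
combine 116, 124 → 240
combine 174, 240 → 414
be sits 3 levels below the root, so its codeword is 3 bits.

3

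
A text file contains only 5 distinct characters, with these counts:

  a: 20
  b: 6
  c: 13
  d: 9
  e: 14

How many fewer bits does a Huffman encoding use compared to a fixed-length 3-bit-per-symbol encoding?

47

Fixed-length: 3 bits × 62 symbols = 186 bits.
Huffman merges:
merge b(6) and d(9): 15
merge c(13) and e(14): 27
merge 15 and a(20): 35
merge 27 and 35: 62
Huffman total = 15 + 27 + 35 + 62 = 139 bits.
Saving = 186 − 139 = 47 bits.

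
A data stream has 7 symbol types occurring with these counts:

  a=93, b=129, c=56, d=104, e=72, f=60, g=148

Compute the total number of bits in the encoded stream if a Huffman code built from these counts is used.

1825

Build the Huffman tree bottom-up:
merge c(56) and f(60): 116
merge e(72) and a(93): 165
merge d(104) and 116: 220
merge b(129) and g(148): 277
merge 165 and 220: 385
merge 277 and 385: 662
Total encoded bits = sum of merged weights = 116 + 165 + 220 + 277 + 385 + 662 = 1825.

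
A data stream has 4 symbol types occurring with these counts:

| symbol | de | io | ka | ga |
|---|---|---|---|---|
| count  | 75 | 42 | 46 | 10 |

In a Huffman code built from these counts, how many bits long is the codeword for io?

3

Build the tree from the bottom:
ga(10) + io(42) → 52
ka(46) + 52 → 98
de(75) + 98 → 173
io sits 3 levels below the root, so its codeword is 3 bits.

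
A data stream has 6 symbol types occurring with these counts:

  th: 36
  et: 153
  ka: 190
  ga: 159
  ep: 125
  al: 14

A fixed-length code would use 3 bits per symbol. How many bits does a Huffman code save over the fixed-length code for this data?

452

Fixed-length: 3 bits × 677 symbols = 2031 bits.
Huffman merges:
merge al(14) and th(36): 50
merge 50 and ep(125): 175
merge et(153) and ga(159): 312
merge 175 and ka(190): 365
merge 312 and 365: 677
Huffman total = 50 + 175 + 312 + 365 + 677 = 1579 bits.
Saving = 2031 − 1579 = 452 bits.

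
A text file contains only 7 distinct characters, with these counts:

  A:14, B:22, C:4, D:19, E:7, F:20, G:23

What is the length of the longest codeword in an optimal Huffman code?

Merge the two lowest-weight nodes at each step:
combine C(4), E(7) → 11
combine 11, A(14) → 25
combine D(19), F(20) → 39
combine B(22), G(23) → 45
combine 25, 39 → 64
combine 45, 64 → 109
Maximum depth reached is 4.

4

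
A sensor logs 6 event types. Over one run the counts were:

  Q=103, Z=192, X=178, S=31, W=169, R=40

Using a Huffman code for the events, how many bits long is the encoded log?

1671

Greedily combine the two least-frequent nodes:
S(31) + R(40) → 71
71 + Q(103) → 174
W(169) + 174 → 343
X(178) + Z(192) → 370
343 + 370 → 713
Total encoded bits = sum of merged weights = 71 + 174 + 343 + 370 + 713 = 1671.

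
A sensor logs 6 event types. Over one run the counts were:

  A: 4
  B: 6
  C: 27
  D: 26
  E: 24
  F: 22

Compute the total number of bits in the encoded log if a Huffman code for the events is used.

260

Greedily combine the two least-frequent nodes:
merge A(4) and B(6): 10
merge 10 and F(22): 32
merge E(24) and D(26): 50
merge C(27) and 32: 59
merge 50 and 59: 109
Each symbol's bit-cost is frequency × depth; summing gives 260 bits (equivalently 10 + 32 + 50 + 59 + 109).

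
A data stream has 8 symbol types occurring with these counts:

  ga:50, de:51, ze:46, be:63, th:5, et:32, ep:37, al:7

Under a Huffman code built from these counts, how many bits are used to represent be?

Repeatedly merge the two smallest:
combine th(5), al(7) → 12
combine 12, et(32) → 44
combine ep(37), 44 → 81
combine ze(46), ga(50) → 96
combine de(51), be(63) → 114
combine 81, 96 → 177
combine 114, 177 → 291
The subtree containing be is merged 2 times, so code length = 2.

2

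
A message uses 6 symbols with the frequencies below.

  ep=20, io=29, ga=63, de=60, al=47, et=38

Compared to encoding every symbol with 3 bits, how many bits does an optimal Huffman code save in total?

123

Fixed-length: 3 bits × 257 symbols = 771 bits.
Huffman merges:
ep(20) + io(29) → 49
et(38) + al(47) → 85
49 + de(60) → 109
ga(63) + 85 → 148
109 + 148 → 257
Huffman total = 49 + 85 + 109 + 148 + 257 = 648 bits.
Saving = 771 − 648 = 123 bits.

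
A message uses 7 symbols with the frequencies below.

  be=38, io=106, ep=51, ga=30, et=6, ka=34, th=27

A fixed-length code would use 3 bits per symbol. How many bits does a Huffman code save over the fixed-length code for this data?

Fixed-length: 3 bits × 292 symbols = 876 bits.
Huffman merges:
et(6) + th(27) → 33
ga(30) + 33 → 63
ka(34) + be(38) → 72
ep(51) + 63 → 114
72 + io(106) → 178
114 + 178 → 292
Huffman total = 33 + 63 + 72 + 114 + 178 + 292 = 752 bits.
Saving = 876 − 752 = 124 bits.

124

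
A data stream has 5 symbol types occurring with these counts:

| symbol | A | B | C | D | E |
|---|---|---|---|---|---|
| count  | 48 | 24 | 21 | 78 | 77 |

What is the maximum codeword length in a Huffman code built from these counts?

3

Merge the two lowest-weight nodes at each step:
merge C(21) and B(24): 45
merge 45 and A(48): 93
merge E(77) and D(78): 155
merge 93 and 155: 248
Maximum depth reached is 3.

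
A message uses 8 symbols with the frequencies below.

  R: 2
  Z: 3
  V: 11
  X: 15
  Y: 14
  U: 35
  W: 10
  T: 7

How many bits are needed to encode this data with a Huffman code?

Merge the two smallest weights repeatedly:
combine R(2), Z(3) → 5
combine 5, T(7) → 12
combine W(10), V(11) → 21
combine 12, Y(14) → 26
combine X(15), 21 → 36
combine 26, U(35) → 61
combine 36, 61 → 97
The encoded length is the sum of every internal node's weight: 5 + 12 + 21 + 26 + 36 + 61 + 97 = 258 bits.

258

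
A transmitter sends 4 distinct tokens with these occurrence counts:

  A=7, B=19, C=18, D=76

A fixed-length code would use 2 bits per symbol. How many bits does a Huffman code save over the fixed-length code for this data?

Fixed-length: 2 bits × 120 symbols = 240 bits.
Huffman merges:
A(7) + C(18) → 25
B(19) + 25 → 44
44 + D(76) → 120
Huffman total = 25 + 44 + 120 = 189 bits.
Saving = 240 − 189 = 51 bits.

51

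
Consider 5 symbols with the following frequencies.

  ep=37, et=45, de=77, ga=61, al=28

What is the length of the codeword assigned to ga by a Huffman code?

Build the tree from the bottom:
combine al(28), ep(37) → 65
combine et(45), ga(61) → 106
combine 65, de(77) → 142
combine 106, 142 → 248
ga's leaf is at depth 2, giving a 2-bit codeword.

2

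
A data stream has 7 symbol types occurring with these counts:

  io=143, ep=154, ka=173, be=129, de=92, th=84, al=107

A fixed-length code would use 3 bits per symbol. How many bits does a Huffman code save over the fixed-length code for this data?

Fixed-length: 3 bits × 882 symbols = 2646 bits.
Huffman merges:
combine th(84), de(92) → 176
combine al(107), be(129) → 236
combine io(143), ep(154) → 297
combine ka(173), 176 → 349
combine 236, 297 → 533
combine 349, 533 → 882
Huffman total = 176 + 236 + 297 + 349 + 533 + 882 = 2473 bits.
Saving = 2646 − 2473 = 173 bits.

173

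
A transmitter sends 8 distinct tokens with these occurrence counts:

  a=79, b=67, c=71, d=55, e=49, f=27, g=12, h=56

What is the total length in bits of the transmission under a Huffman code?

1208

Build the Huffman tree bottom-up:
combine g(12), f(27) → 39
combine 39, e(49) → 88
combine d(55), h(56) → 111
combine b(67), c(71) → 138
combine a(79), 88 → 167
combine 111, 138 → 249
combine 167, 249 → 416
Total encoded bits = sum of merged weights = 39 + 88 + 111 + 138 + 167 + 249 + 416 = 1208.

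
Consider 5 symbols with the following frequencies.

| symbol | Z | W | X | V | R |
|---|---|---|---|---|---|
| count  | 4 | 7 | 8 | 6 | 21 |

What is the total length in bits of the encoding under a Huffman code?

Build the Huffman tree bottom-up:
merge Z(4) and V(6): 10
merge W(7) and X(8): 15
merge 10 and 15: 25
merge R(21) and 25: 46
The encoded length is the sum of every internal node's weight: 10 + 15 + 25 + 46 = 96 bits.

96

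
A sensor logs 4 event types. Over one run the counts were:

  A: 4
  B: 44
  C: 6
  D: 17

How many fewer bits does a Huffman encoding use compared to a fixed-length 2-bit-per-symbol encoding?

34

Fixed-length: 2 bits × 71 symbols = 142 bits.
Huffman merges:
A(4) + C(6) → 10
10 + D(17) → 27
27 + B(44) → 71
Huffman total = 10 + 27 + 71 = 108 bits.
Saving = 142 − 108 = 34 bits.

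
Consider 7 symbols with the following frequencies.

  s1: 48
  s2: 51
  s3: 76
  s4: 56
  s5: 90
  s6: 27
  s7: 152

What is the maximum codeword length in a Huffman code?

4

Merge the two lowest-weight nodes at each step:
s6(27) + s1(48) → 75
s2(51) + s4(56) → 107
75 + s3(76) → 151
s5(90) + 107 → 197
151 + s7(152) → 303
197 + 303 → 500
The rarest symbols sit at the bottom; the longest codeword is 4 bits.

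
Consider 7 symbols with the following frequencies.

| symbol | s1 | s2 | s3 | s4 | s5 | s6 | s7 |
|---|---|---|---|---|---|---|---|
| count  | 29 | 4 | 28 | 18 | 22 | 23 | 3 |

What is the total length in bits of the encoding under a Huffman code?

Build the Huffman tree bottom-up:
merge s7(3) and s2(4): 7
merge 7 and s4(18): 25
merge s5(22) and s6(23): 45
merge 25 and s3(28): 53
merge s1(29) and 45: 74
merge 53 and 74: 127
The encoded length is the sum of every internal node's weight: 7 + 25 + 45 + 53 + 74 + 127 = 331 bits.

331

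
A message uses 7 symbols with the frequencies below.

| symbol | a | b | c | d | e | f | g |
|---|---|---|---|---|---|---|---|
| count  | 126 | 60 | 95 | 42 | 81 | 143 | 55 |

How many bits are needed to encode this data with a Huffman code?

1634

Greedily combine the two least-frequent nodes:
combine d(42), g(55) → 97
combine b(60), e(81) → 141
combine c(95), 97 → 192
combine a(126), 141 → 267
combine f(143), 192 → 335
combine 267, 335 → 602
Total encoded bits = sum of merged weights = 97 + 141 + 192 + 267 + 335 + 602 = 1634.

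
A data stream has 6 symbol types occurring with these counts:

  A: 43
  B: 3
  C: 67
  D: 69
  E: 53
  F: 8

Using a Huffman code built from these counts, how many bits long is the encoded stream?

Greedily combine the two least-frequent nodes:
combine B(3), F(8) → 11
combine 11, A(43) → 54
combine E(53), 54 → 107
combine C(67), D(69) → 136
combine 107, 136 → 243
Each symbol's bit-cost is frequency × depth; summing gives 551 bits (equivalently 11 + 54 + 107 + 136 + 243).

551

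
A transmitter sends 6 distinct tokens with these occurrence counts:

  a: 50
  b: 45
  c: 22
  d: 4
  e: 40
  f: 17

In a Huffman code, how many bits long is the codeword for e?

Build the tree from the bottom:
d(4) + f(17) → 21
21 + c(22) → 43
e(40) + 43 → 83
b(45) + a(50) → 95
83 + 95 → 178
e sits 2 levels below the root, so its codeword is 2 bits.

2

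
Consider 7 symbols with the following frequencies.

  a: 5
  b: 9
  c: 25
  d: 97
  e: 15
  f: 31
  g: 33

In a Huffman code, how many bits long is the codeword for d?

Repeatedly merge the two smallest:
merge a(5) and b(9): 14
merge 14 and e(15): 29
merge c(25) and 29: 54
merge f(31) and g(33): 64
merge 54 and 64: 118
merge d(97) and 118: 215
d sits one level below the root: a 1-bit codeword.

1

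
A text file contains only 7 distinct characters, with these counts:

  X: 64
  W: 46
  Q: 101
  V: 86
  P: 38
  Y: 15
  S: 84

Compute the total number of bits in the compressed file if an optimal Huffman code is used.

1168

Merge the two smallest weights repeatedly:
Y(15) + P(38) → 53
W(46) + 53 → 99
X(64) + S(84) → 148
V(86) + 99 → 185
Q(101) + 148 → 249
185 + 249 → 434
Each symbol's bit-cost is frequency × depth; summing gives 1168 bits (equivalently 53 + 99 + 148 + 185 + 249 + 434).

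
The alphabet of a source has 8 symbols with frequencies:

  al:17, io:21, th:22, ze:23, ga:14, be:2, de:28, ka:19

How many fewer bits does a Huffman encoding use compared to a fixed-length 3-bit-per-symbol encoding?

Fixed-length: 3 bits × 146 symbols = 438 bits.
Huffman merges:
be(2) + ga(14) → 16
16 + al(17) → 33
ka(19) + io(21) → 40
th(22) + ze(23) → 45
de(28) + 33 → 61
40 + 45 → 85
61 + 85 → 146
Huffman total = 16 + 33 + 40 + 45 + 61 + 85 + 146 = 426 bits.
Saving = 438 − 426 = 12 bits.

12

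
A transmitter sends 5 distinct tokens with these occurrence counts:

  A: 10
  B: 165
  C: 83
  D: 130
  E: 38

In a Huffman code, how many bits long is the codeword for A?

4

Repeatedly merge the two smallest:
combine A(10), E(38) → 48
combine 48, C(83) → 131
combine D(130), 131 → 261
combine B(165), 261 → 426
A sits 4 levels below the root, so its codeword is 4 bits.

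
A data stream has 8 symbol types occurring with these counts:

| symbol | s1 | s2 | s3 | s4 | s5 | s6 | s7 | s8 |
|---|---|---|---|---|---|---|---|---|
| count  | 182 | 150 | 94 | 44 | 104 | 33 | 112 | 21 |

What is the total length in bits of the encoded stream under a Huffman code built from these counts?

2040

Merge the two smallest weights repeatedly:
combine s8(21), s6(33) → 54
combine s4(44), 54 → 98
combine s3(94), 98 → 192
combine s5(104), s7(112) → 216
combine s2(150), s1(182) → 332
combine 192, 216 → 408
combine 332, 408 → 740
Each symbol's bit-cost is frequency × depth; summing gives 2040 bits (equivalently 54 + 98 + 192 + 216 + 332 + 408 + 740).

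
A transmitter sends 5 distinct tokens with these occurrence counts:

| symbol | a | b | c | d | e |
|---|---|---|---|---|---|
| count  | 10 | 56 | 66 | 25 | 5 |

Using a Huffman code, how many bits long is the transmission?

313

Greedily combine the two least-frequent nodes:
e(5) + a(10) → 15
15 + d(25) → 40
40 + b(56) → 96
c(66) + 96 → 162
Each symbol's bit-cost is frequency × depth; summing gives 313 bits (equivalently 15 + 40 + 96 + 162).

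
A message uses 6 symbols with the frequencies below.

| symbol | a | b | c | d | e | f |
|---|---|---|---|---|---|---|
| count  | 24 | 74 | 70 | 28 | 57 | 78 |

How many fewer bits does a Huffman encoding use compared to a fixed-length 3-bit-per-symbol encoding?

Fixed-length: 3 bits × 331 symbols = 993 bits.
Huffman merges:
a(24) + d(28) → 52
52 + e(57) → 109
c(70) + b(74) → 144
f(78) + 109 → 187
144 + 187 → 331
Huffman total = 52 + 109 + 144 + 187 + 331 = 823 bits.
Saving = 993 − 823 = 170 bits.

170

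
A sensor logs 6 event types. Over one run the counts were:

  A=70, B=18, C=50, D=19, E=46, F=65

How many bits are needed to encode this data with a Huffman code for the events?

Greedily combine the two least-frequent nodes:
merge B(18) and D(19): 37
merge 37 and E(46): 83
merge C(50) and F(65): 115
merge A(70) and 83: 153
merge 115 and 153: 268
Total encoded bits = sum of merged weights = 37 + 83 + 115 + 153 + 268 = 656.

656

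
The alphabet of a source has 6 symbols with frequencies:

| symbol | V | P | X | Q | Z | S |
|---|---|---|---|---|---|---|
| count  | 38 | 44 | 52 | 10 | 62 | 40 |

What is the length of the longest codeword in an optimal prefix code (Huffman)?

3

Merge the two lowest-weight nodes at each step:
combine Q(10), V(38) → 48
combine S(40), P(44) → 84
combine 48, X(52) → 100
combine Z(62), 84 → 146
combine 100, 146 → 246
The first pair merged (Q, V) ends up deepest, at depth 3.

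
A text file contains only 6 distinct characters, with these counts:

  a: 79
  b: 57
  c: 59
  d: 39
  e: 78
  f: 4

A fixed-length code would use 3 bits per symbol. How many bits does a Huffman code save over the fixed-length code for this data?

173

Fixed-length: 3 bits × 316 symbols = 948 bits.
Huffman merges:
f(4) + d(39) → 43
43 + b(57) → 100
c(59) + e(78) → 137
a(79) + 100 → 179
137 + 179 → 316
Huffman total = 43 + 100 + 137 + 179 + 316 = 775 bits.
Saving = 948 − 775 = 173 bits.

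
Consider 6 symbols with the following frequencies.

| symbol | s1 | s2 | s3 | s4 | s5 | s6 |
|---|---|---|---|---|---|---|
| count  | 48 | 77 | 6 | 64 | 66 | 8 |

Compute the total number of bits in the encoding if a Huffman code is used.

614

Greedily combine the two least-frequent nodes:
combine s3(6), s6(8) → 14
combine 14, s1(48) → 62
combine 62, s4(64) → 126
combine s5(66), s2(77) → 143
combine 126, 143 → 269
The encoded length is the sum of every internal node's weight: 14 + 62 + 126 + 143 + 269 = 614 bits.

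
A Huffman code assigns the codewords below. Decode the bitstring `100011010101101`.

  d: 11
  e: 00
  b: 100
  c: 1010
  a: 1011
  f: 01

bfcaf

Read left to right; each codeword is recognised as soon as it completes (prefix code):
  100→b | 01→f | 1010→c | 1011→a | 01→f
Decoded message: bfcaf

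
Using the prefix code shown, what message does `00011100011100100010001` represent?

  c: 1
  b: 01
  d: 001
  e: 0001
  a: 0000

ecceccdee

Read left to right; each codeword is recognised as soon as it completes (prefix code):
  0001→e | 1→c | 1→c | 0001→e | 1→c | 1→c | 001→d | 0001→e | 0001→e
Decoded message: ecceccdee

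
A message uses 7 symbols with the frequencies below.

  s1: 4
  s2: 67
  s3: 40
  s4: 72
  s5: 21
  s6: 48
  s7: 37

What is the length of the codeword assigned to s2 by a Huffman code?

2

Build the tree from the bottom:
merge s1(4) and s5(21): 25
merge 25 and s7(37): 62
merge s3(40) and s6(48): 88
merge 62 and s2(67): 129
merge s4(72) and 88: 160
merge 129 and 160: 289
s2's leaf is at depth 2, giving a 2-bit codeword.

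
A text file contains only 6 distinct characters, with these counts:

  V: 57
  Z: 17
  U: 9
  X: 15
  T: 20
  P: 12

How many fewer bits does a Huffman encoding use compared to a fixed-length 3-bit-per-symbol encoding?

Fixed-length: 3 bits × 130 symbols = 390 bits.
Huffman merges:
combine U(9), P(12) → 21
combine X(15), Z(17) → 32
combine T(20), 21 → 41
combine 32, 41 → 73
combine V(57), 73 → 130
Huffman total = 21 + 32 + 41 + 73 + 130 = 297 bits.
Saving = 390 − 297 = 93 bits.

93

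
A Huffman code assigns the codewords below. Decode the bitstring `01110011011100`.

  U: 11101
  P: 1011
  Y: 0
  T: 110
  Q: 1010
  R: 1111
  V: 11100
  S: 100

Read left to right; each codeword is recognised as soon as it completes (prefix code):
  0→Y | 11100→V | 110→T | 11100→V
Decoded message: YVTV

YVTV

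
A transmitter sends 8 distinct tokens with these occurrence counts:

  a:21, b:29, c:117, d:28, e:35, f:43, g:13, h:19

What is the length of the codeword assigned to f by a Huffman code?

3

Huffman merges, smallest pair first:
combine g(13), h(19) → 32
combine a(21), d(28) → 49
combine b(29), 32 → 61
combine e(35), f(43) → 78
combine 49, 61 → 110
combine 78, 110 → 188
combine c(117), 188 → 305
f's leaf is at depth 3, giving a 3-bit codeword.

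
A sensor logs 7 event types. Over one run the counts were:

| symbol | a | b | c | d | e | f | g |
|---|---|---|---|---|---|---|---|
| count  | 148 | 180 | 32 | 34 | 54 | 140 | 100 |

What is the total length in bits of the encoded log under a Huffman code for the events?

Greedily combine the two least-frequent nodes:
merge c(32) and d(34): 66
merge e(54) and 66: 120
merge g(100) and 120: 220
merge f(140) and a(148): 288
merge b(180) and 220: 400
merge 288 and 400: 688
The encoded length is the sum of every internal node's weight: 66 + 120 + 220 + 288 + 400 + 688 = 1782 bits.

1782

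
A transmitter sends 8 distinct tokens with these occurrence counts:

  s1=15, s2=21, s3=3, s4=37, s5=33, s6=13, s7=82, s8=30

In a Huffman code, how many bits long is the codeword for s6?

Repeatedly merge the two smallest:
s3(3) + s6(13) → 16
s1(15) + 16 → 31
s2(21) + s8(30) → 51
31 + s5(33) → 64
s4(37) + 51 → 88
64 + s7(82) → 146
88 + 146 → 234
s6's leaf is at depth 5, giving a 5-bit codeword.

5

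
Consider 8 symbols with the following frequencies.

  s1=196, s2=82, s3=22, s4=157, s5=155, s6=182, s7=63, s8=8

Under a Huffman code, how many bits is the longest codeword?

Merge the two lowest-weight nodes at each step:
s8(8) + s3(22) → 30
30 + s7(63) → 93
s2(82) + 93 → 175
s5(155) + s4(157) → 312
175 + s6(182) → 357
s1(196) + 312 → 508
357 + 508 → 865
The rarest symbols sit at the bottom; the longest codeword is 5 bits.

5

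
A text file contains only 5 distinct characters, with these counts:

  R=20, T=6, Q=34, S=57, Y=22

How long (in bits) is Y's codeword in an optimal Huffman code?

Huffman merges, smallest pair first:
combine T(6), R(20) → 26
combine Y(22), 26 → 48
combine Q(34), 48 → 82
combine S(57), 82 → 139
Y sits 3 levels below the root, so its codeword is 3 bits.

3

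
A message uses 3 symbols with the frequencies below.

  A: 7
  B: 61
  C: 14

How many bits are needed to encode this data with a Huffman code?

103

Build the Huffman tree bottom-up:
combine A(7), C(14) → 21
combine 21, B(61) → 82
Each symbol's bit-cost is frequency × depth; summing gives 103 bits (equivalently 21 + 82).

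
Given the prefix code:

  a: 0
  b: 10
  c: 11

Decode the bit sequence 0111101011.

Read left to right; each codeword is recognised as soon as it completes (prefix code):
  0→a | 11→c | 11→c | 0→a | 10→b | 11→c
Decoded message: accabc

accabc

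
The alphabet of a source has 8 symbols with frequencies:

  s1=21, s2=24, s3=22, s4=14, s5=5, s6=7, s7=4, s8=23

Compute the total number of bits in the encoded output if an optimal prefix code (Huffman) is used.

Greedily combine the two least-frequent nodes:
s7(4) + s5(5) → 9
s6(7) + 9 → 16
s4(14) + 16 → 30
s1(21) + s3(22) → 43
s8(23) + s2(24) → 47
30 + 43 → 73
47 + 73 → 120
Each symbol's bit-cost is frequency × depth; summing gives 338 bits (equivalently 9 + 16 + 30 + 43 + 47 + 73 + 120).

338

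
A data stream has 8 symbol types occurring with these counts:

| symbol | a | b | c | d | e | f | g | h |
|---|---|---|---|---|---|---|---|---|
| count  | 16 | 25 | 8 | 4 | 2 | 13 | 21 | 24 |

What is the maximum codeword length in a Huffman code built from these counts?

Merge the two lowest-weight nodes at each step:
merge e(2) and d(4): 6
merge 6 and c(8): 14
merge f(13) and 14: 27
merge a(16) and g(21): 37
merge h(24) and b(25): 49
merge 27 and 37: 64
merge 49 and 64: 113
Maximum depth reached is 5.

5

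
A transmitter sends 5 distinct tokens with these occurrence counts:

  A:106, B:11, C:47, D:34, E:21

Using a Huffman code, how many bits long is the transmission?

Build the Huffman tree bottom-up:
merge B(11) and E(21): 32
merge 32 and D(34): 66
merge C(47) and 66: 113
merge A(106) and 113: 219
Total encoded bits = sum of merged weights = 32 + 66 + 113 + 219 = 430.

430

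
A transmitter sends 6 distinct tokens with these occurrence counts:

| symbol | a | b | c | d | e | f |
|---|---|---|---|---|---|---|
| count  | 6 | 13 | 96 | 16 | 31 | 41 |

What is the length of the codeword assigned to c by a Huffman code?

1

Repeatedly merge the two smallest:
a(6) + b(13) → 19
d(16) + 19 → 35
e(31) + 35 → 66
f(41) + 66 → 107
c(96) + 107 → 203
c is a child of the root — depth 1, so its codeword is a single bit.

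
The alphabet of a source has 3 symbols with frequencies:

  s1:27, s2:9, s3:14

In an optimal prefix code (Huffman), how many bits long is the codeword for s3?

Build the tree from the bottom:
merge s2(9) and s3(14): 23
merge 23 and s1(27): 50
s3's leaf is at depth 2, giving a 2-bit codeword.

2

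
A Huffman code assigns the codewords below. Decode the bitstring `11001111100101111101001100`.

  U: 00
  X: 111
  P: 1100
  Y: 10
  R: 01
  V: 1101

Read left to right; each codeword is recognised as soon as it completes (prefix code):
  1100→P | 111→X | 1100→P | 10→Y | 111→X | 1101→V | 00→U | 1100→P
Decoded message: PXPYXVUP

PXPYXVUP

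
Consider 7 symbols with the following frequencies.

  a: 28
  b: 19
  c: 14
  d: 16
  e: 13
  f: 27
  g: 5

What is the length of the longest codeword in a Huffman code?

Merge the two lowest-weight nodes at each step:
g(5) + e(13) → 18
c(14) + d(16) → 30
18 + b(19) → 37
f(27) + a(28) → 55
30 + 37 → 67
55 + 67 → 122
Maximum depth reached is 4.

4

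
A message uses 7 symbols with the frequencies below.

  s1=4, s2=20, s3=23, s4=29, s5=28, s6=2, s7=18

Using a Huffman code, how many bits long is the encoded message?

321

Merge the two smallest weights repeatedly:
s6(2) + s1(4) → 6
6 + s7(18) → 24
s2(20) + s3(23) → 43
24 + s5(28) → 52
s4(29) + 43 → 72
52 + 72 → 124
Total encoded bits = sum of merged weights = 6 + 24 + 43 + 52 + 72 + 124 = 321.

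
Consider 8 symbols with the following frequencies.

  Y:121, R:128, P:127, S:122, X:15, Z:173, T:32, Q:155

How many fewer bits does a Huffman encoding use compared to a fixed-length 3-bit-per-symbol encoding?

126

Fixed-length: 3 bits × 873 symbols = 2619 bits.
Huffman merges:
merge X(15) and T(32): 47
merge 47 and Y(121): 168
merge S(122) and P(127): 249
merge R(128) and Q(155): 283
merge 168 and Z(173): 341
merge 249 and 283: 532
merge 341 and 532: 873
Huffman total = 47 + 168 + 249 + 283 + 341 + 532 + 873 = 2493 bits.
Saving = 2619 − 2493 = 126 bits.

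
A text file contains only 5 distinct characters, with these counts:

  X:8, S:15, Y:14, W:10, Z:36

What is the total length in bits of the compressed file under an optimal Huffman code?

Build the Huffman tree bottom-up:
X(8) + W(10) → 18
Y(14) + S(15) → 29
18 + 29 → 47
Z(36) + 47 → 83
Each symbol's bit-cost is frequency × depth; summing gives 177 bits (equivalently 18 + 29 + 47 + 83).

177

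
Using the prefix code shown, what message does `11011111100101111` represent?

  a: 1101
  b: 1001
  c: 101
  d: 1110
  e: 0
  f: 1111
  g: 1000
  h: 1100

Read left to right; each codeword is recognised as soon as it completes (prefix code):
  1101→a | 1111→f | 1001→b | 0→e | 1111→f
Decoded message: afbef

afbef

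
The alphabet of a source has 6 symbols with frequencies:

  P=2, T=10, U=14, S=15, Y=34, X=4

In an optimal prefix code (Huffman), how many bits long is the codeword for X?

4

Huffman merges, smallest pair first:
merge P(2) and X(4): 6
merge 6 and T(10): 16
merge U(14) and S(15): 29
merge 16 and 29: 45
merge Y(34) and 45: 79
X's leaf is at depth 4, giving a 4-bit codeword.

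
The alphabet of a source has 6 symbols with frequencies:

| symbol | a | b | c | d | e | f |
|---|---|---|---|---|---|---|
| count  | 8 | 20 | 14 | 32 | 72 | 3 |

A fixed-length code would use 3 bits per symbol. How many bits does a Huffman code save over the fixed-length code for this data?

Fixed-length: 3 bits × 149 symbols = 447 bits.
Huffman merges:
f(3) + a(8) → 11
11 + c(14) → 25
b(20) + 25 → 45
d(32) + 45 → 77
e(72) + 77 → 149
Huffman total = 11 + 25 + 45 + 77 + 149 = 307 bits.
Saving = 447 − 307 = 140 bits.

140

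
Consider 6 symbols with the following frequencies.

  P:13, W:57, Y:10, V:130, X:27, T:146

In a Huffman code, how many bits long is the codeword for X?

4

Build the tree from the bottom:
combine Y(10), P(13) → 23
combine 23, X(27) → 50
combine 50, W(57) → 107
combine 107, V(130) → 237
combine T(146), 237 → 383
X's leaf is at depth 4, giving a 4-bit codeword.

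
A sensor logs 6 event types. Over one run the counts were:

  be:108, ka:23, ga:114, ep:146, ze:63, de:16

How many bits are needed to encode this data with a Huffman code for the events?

1081

Merge the two smallest weights repeatedly:
merge de(16) and ka(23): 39
merge 39 and ze(63): 102
merge 102 and be(108): 210
merge ga(114) and ep(146): 260
merge 210 and 260: 470
Total encoded bits = sum of merged weights = 39 + 102 + 210 + 260 + 470 = 1081.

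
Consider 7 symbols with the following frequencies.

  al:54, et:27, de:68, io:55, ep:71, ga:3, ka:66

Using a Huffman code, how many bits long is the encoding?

Merge the two smallest weights repeatedly:
combine ga(3), et(27) → 30
combine 30, al(54) → 84
combine io(55), ka(66) → 121
combine de(68), ep(71) → 139
combine 84, 121 → 205
combine 139, 205 → 344
Each symbol's bit-cost is frequency × depth; summing gives 923 bits (equivalently 30 + 84 + 121 + 139 + 205 + 344).

923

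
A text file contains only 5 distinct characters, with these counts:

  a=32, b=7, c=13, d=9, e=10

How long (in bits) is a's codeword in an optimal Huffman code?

1

Build the tree from the bottom:
b(7) + d(9) → 16
e(10) + c(13) → 23
16 + 23 → 39
a(32) + 39 → 71
a sits one level below the root: a 1-bit codeword.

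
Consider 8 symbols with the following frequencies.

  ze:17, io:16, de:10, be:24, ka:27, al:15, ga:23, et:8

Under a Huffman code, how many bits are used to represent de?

4

Build the tree from the bottom:
combine et(8), de(10) → 18
combine al(15), io(16) → 31
combine ze(17), 18 → 35
combine ga(23), be(24) → 47
combine ka(27), 31 → 58
combine 35, 47 → 82
combine 58, 82 → 140
de's leaf is at depth 4, giving a 4-bit codeword.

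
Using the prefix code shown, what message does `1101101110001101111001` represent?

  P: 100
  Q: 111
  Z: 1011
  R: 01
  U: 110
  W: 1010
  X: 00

Read left to right; each codeword is recognised as soon as it completes (prefix code):
  110→U | 110→U | 111→Q | 00→X | 01→R | 1011→Z | 110→U | 01→R
Decoded message: UUQXRZUR

UUQXRZUR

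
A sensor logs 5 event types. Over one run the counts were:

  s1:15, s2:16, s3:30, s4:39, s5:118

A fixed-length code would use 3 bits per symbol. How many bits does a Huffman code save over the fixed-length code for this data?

244

Fixed-length: 3 bits × 218 symbols = 654 bits.
Huffman merges:
merge s1(15) and s2(16): 31
merge s3(30) and 31: 61
merge s4(39) and 61: 100
merge 100 and s5(118): 218
Huffman total = 31 + 61 + 100 + 218 = 410 bits.
Saving = 654 − 410 = 244 bits.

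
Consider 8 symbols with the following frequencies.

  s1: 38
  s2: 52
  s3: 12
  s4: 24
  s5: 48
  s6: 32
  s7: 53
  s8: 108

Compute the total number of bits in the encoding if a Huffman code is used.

Build the Huffman tree bottom-up:
merge s3(12) and s4(24): 36
merge s6(32) and 36: 68
merge s1(38) and s5(48): 86
merge s2(52) and s7(53): 105
merge 68 and 86: 154
merge 105 and s8(108): 213
merge 154 and 213: 367
Each symbol's bit-cost is frequency × depth; summing gives 1029 bits (equivalently 36 + 68 + 86 + 105 + 154 + 213 + 367).

1029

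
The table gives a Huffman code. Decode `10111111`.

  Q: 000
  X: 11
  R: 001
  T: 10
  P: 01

TXXX

Read left to right; each codeword is recognised as soon as it completes (prefix code):
  10→T | 11→X | 11→X | 11→X
Decoded message: TXXX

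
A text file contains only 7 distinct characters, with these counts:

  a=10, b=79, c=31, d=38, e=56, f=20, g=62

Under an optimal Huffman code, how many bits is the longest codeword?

Merge the two lowest-weight nodes at each step:
a(10) + f(20) → 30
30 + c(31) → 61
d(38) + e(56) → 94
61 + g(62) → 123
b(79) + 94 → 173
123 + 173 → 296
Maximum depth reached is 4.

4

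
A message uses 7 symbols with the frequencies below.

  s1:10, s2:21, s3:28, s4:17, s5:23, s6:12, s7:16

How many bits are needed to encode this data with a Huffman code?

352

Build the Huffman tree bottom-up:
merge s1(10) and s6(12): 22
merge s7(16) and s4(17): 33
merge s2(21) and 22: 43
merge s5(23) and s3(28): 51
merge 33 and 43: 76
merge 51 and 76: 127
Each symbol's bit-cost is frequency × depth; summing gives 352 bits (equivalently 22 + 33 + 43 + 51 + 76 + 127).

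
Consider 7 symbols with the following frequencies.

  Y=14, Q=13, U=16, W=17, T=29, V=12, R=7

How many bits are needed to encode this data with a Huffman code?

295

Build the Huffman tree bottom-up:
merge R(7) and V(12): 19
merge Q(13) and Y(14): 27
merge U(16) and W(17): 33
merge 19 and 27: 46
merge T(29) and 33: 62
merge 46 and 62: 108
Each symbol's bit-cost is frequency × depth; summing gives 295 bits (equivalently 19 + 27 + 33 + 46 + 62 + 108).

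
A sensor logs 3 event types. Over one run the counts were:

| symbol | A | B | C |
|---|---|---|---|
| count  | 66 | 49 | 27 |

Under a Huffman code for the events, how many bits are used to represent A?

Huffman merges, smallest pair first:
C(27) + B(49) → 76
A(66) + 76 → 142
A sits one level below the root: a 1-bit codeword.

1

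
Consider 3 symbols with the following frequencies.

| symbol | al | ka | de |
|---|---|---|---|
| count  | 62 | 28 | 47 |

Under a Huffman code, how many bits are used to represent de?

2

Repeatedly merge the two smallest:
merge ka(28) and de(47): 75
merge al(62) and 75: 137
de's leaf is at depth 2, giving a 2-bit codeword.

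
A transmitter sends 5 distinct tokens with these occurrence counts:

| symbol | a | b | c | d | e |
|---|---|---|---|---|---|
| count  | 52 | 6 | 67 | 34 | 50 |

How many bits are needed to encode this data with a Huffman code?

Greedily combine the two least-frequent nodes:
b(6) + d(34) → 40
40 + e(50) → 90
a(52) + c(67) → 119
90 + 119 → 209
Total encoded bits = sum of merged weights = 40 + 90 + 119 + 209 = 458.

458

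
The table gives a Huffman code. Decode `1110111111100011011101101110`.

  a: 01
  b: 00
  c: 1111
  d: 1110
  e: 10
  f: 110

Read left to right; each codeword is recognised as soon as it completes (prefix code):
  1110→d | 1111→c | 1110→d | 00→b | 110→f | 1110→d | 110→f | 1110→d
Decoded message: dcdbfdfd

dcdbfdfd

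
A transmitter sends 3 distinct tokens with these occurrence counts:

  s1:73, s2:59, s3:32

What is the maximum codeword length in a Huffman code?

2

Merge the two lowest-weight nodes at each step:
s3(32) + s2(59) → 91
s1(73) + 91 → 164
Maximum depth reached is 2.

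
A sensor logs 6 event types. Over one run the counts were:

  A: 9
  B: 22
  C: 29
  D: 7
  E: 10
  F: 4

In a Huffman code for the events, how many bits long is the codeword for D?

Build the tree from the bottom:
merge F(4) and D(7): 11
merge A(9) and E(10): 19
merge 11 and 19: 30
merge B(22) and C(29): 51
merge 30 and 51: 81
D's leaf is at depth 3, giving a 3-bit codeword.

3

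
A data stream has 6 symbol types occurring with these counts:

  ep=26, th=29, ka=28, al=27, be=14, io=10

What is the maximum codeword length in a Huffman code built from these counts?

4

Merge the two lowest-weight nodes at each step:
io(10) + be(14) → 24
24 + ep(26) → 50
al(27) + ka(28) → 55
th(29) + 50 → 79
55 + 79 → 134
The rarest symbols sit at the bottom; the longest codeword is 4 bits.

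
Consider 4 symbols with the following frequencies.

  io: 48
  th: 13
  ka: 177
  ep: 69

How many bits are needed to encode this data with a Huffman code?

Merge the two smallest weights repeatedly:
merge th(13) and io(48): 61
merge 61 and ep(69): 130
merge 130 and ka(177): 307
The encoded length is the sum of every internal node's weight: 61 + 130 + 307 = 498 bits.

498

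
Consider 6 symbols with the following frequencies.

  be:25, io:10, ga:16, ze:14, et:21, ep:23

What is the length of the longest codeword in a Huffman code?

3

Merge the two lowest-weight nodes at each step:
io(10) + ze(14) → 24
ga(16) + et(21) → 37
ep(23) + 24 → 47
be(25) + 37 → 62
47 + 62 → 109
The rarest symbols sit at the bottom; the longest codeword is 3 bits.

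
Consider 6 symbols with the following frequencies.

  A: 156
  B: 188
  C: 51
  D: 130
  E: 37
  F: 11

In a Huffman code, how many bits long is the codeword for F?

4

Build the tree from the bottom:
combine F(11), E(37) → 48
combine 48, C(51) → 99
combine 99, D(130) → 229
combine A(156), B(188) → 344
combine 229, 344 → 573
The subtree containing F is merged 4 times, so code length = 4.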